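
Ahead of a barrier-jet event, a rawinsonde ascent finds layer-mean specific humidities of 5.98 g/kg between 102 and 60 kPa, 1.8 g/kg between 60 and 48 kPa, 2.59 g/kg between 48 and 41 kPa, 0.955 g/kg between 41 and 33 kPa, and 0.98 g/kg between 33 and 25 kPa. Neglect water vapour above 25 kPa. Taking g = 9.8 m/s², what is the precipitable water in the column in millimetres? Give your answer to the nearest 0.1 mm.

PW ≈ 31.3 mm

Precipitable water is the column-integrated vapour mass per unit area: PW = (1/g) Σ q̄ Δp, with q in kg/kg and Δp in Pa (1 kg/m² of water = 1 mm).
Layer 102–60 kPa: Δp = 420 hPa = 42000 Pa, q̄ = 0.00598 kg/kg → 0.00598 × 42000 / 9.8 = 25.63 mm
Layer 60–48 kPa: Δp = 120 hPa = 12000 Pa, q̄ = 0.0018 kg/kg → 0.0018 × 12000 / 9.8 = 2.20 mm
Layer 48–41 kPa: Δp = 70 hPa = 7000 Pa, q̄ = 0.00259 kg/kg → 0.00259 × 7000 / 9.8 = 1.85 mm
Layer 41–33 kPa: Δp = 80 hPa = 8000 Pa, q̄ = 0.000955 kg/kg → 0.000955 × 8000 / 9.8 = 0.78 mm
Layer 33–25 kPa: Δp = 80 hPa = 8000 Pa, q̄ = 0.00098 kg/kg → 0.00098 × 8000 / 9.8 = 0.80 mm
PW = 25.63 + 2.20 + 1.85 + 0.78 + 0.80 = 31.26 ≈ 31.3 mm.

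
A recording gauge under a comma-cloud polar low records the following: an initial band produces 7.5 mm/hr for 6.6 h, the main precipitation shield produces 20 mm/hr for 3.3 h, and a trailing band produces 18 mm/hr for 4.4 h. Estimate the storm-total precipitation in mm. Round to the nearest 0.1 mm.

Total = Σ Rᵢ Δtᵢ = 7.5 × 6.6 + 20 × 3.3 + 18 × 4.4
      = 49.5 + 66 + 79.2 = 194.7 mm.

total ≈ 194.7 mm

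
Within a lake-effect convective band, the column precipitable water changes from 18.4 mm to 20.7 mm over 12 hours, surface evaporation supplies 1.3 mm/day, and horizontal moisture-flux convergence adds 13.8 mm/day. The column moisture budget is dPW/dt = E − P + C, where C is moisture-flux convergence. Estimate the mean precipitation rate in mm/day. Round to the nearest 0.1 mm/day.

P ≈ 10.5 mm/day

dPW/dt = (20.7 − 18.4) mm / (12/24 day) = +4.600 mm/day.
P = E + C − dPW/dt = 1.3 + (13.8) − (+4.600) = 10.5 mm/day.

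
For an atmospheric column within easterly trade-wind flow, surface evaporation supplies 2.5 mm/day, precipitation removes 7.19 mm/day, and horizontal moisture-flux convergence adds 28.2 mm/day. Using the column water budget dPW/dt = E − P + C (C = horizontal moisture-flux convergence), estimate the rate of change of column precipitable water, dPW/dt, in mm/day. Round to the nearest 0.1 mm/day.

dPW/dt ≈ 23.5 mm/day

dPW/dt = E − P + C = 2.5 − 7.19 + (28.2) = 23.5 mm/day.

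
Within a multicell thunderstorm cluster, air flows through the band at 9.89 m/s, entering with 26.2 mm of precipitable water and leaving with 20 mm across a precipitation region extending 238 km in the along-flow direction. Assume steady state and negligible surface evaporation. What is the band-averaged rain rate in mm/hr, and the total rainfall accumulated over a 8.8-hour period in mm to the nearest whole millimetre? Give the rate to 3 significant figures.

R ≈ 0.927 mm/hr; total ≈ 8 mm

Column moisture flux per unit crosswind length is F = V × PW.
Inflow: F_in = 9.89 × 26.2 = 259.118 mm·m/s
Outflow: F_out = 9.89 × 20 = 197.8 mm·m/s
Steady-state rate R = (F_in − F_out)/L = (259.118 − 197.8) / 238000 m = 2.576e-04 mm/s.
R = 2.576e-04 × 3600 = 0.927 mm/hr.
Over 8.8 h: total = 0.927 × 8.8 = 8.1576 ≈ 8 mm.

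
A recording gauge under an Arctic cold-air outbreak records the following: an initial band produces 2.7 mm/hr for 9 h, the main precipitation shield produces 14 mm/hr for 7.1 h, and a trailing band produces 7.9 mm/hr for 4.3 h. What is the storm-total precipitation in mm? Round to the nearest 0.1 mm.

total ≈ 157.7 mm

Total = Σ Rᵢ Δtᵢ = 2.7 × 9 + 14 × 7.1 + 7.9 × 4.3
      = 24.3 + 99.4 + 33.97 = 157.7 mm.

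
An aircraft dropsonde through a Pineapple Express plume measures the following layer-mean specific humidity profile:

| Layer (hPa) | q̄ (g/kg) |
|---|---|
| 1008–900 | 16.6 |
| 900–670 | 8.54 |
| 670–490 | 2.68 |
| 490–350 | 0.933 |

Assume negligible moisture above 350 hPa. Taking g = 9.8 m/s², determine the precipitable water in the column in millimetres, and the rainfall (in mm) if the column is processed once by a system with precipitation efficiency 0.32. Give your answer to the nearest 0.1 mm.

Precipitable water is the column-integrated vapour mass per unit area: PW = (1/g) Σ q̄ Δp, with q in kg/kg and Δp in Pa (1 kg/m² of water = 1 mm).
Layer 1008–900 hPa: Δp = 108 hPa = 10800 Pa, q̄ = 0.0166 kg/kg → 0.0166 × 10800 / 9.8 = 18.29 mm
Layer 900–670 hPa: Δp = 230 hPa = 23000 Pa, q̄ = 0.00854 kg/kg → 0.00854 × 23000 / 9.8 = 20.04 mm
Layer 670–490 hPa: Δp = 180 hPa = 18000 Pa, q̄ = 0.00268 kg/kg → 0.00268 × 18000 / 9.8 = 4.92 mm
Layer 490–350 hPa: Δp = 140 hPa = 14000 Pa, q̄ = 0.000933 kg/kg → 0.000933 × 14000 / 9.8 = 1.33 mm
PW = 18.29 + 20.04 + 4.92 + 1.33 = 44.58 ≈ 44.6 mm.
Rainfall = ε × PW = 0.32 × 44.6 = 14.3 mm.

PW ≈ 44.6 mm; rainfall ≈ 14.3 mm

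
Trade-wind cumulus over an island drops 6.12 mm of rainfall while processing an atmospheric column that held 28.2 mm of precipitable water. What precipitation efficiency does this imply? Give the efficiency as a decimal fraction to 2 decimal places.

ε = rainfall / PW = 6.12 / 28.2 = 0.22.

ε ≈ 0.22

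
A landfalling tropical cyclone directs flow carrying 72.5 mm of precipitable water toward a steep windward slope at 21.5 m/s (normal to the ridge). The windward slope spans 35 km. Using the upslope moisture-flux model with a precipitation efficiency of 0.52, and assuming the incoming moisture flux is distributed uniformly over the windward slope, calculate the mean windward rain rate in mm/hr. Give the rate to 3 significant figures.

Incoming column moisture flux per unit ridge length: F = V × PW = 21.5 × 72.5 = 1558.75 mm·m/s.
Spread over the 35 km slope with efficiency ε = 0.52: R = ε·F/W = 0.52 × 1558.75 / 35000 m = 2.316e-02 mm/s.
R = 2.316e-02 × 3600 = 83.4 mm/hr.

R ≈ 83.4 mm/hr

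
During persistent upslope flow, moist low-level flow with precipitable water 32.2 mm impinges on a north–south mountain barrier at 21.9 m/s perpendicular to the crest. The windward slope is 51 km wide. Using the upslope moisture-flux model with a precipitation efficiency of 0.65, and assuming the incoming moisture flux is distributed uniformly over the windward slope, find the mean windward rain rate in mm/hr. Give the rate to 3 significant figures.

R ≈ 32.4 mm/hr

Incoming column moisture flux per unit ridge length: F = V × PW = 21.9 × 32.2 = 705.18 mm·m/s.
Spread over the 51 km slope with efficiency ε = 0.65: R = ε·F/W = 0.65 × 705.18 / 51000 m = 8.988e-03 mm/s.
R = 8.988e-03 × 3600 = 32.4 mm/hr.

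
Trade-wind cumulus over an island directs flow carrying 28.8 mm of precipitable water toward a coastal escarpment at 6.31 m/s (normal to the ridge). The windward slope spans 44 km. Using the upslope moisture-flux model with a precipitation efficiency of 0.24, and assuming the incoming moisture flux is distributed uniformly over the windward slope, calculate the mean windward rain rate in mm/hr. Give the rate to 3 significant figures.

Incoming column moisture flux per unit ridge length: F = V × PW = 6.31 × 28.8 = 181.728 mm·m/s.
Spread over the 44 km slope with efficiency ε = 0.24: R = ε·F/W = 0.24 × 181.728 / 44000 m = 9.912e-04 mm/s.
R = 9.912e-04 × 3600 = 3.57 mm/hr.

R ≈ 3.57 mm/hr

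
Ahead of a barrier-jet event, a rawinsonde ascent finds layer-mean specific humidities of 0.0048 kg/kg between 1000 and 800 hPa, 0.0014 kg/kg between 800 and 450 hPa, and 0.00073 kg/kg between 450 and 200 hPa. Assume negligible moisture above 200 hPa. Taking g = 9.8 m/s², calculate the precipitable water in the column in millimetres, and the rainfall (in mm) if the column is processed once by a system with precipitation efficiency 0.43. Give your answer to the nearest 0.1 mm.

PW ≈ 16.7 mm; rainfall ≈ 7.2 mm

Precipitable water is the column-integrated vapour mass per unit area: PW = (1/g) Σ q̄ Δp, with q in kg/kg and Δp in Pa (1 kg/m² of water = 1 mm).
Layer 1000–800 hPa: Δp = 200 hPa = 20000 Pa, q̄ = 0.0048 kg/kg → 0.0048 × 20000 / 9.8 = 9.80 mm
Layer 800–450 hPa: Δp = 350 hPa = 35000 Pa, q̄ = 0.0014 kg/kg → 0.0014 × 35000 / 9.8 = 5.00 mm
Layer 450–200 hPa: Δp = 250 hPa = 25000 Pa, q̄ = 0.00073 kg/kg → 0.00073 × 25000 / 9.8 = 1.86 mm
PW = 9.80 + 5.00 + 1.86 = 16.66 ≈ 16.7 mm.
Rainfall = ε × PW = 0.43 × 16.7 = 7.2 mm.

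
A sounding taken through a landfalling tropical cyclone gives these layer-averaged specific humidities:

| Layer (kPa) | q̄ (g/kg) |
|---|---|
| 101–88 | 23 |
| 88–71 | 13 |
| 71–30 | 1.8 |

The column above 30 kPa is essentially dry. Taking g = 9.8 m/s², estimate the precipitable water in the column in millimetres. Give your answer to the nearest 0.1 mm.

Precipitable water is the column-integrated vapour mass per unit area: PW = (1/g) Σ q̄ Δp, with q in kg/kg and Δp in Pa (1 kg/m² of water = 1 mm).
Layer 101–88 kPa: Δp = 130 hPa = 13000 Pa, q̄ = 0.023 kg/kg → 0.023 × 13000 / 9.8 = 30.51 mm
Layer 88–71 kPa: Δp = 170 hPa = 17000 Pa, q̄ = 0.013 kg/kg → 0.013 × 17000 / 9.8 = 22.55 mm
Layer 71–30 kPa: Δp = 410 hPa = 41000 Pa, q̄ = 0.0018 kg/kg → 0.0018 × 41000 / 9.8 = 7.53 mm
PW = 30.51 + 22.55 + 7.53 = 60.59 ≈ 60.6 mm.

PW ≈ 60.6 mm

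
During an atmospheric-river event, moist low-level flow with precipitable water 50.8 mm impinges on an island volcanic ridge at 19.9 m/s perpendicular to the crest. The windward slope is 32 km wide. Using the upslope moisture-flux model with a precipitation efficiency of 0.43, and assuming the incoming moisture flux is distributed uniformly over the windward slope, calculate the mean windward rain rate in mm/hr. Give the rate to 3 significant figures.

Incoming column moisture flux per unit ridge length: F = V × PW = 19.9 × 50.8 = 1010.92 mm·m/s.
Spread over the 32 km slope with efficiency ε = 0.43: R = ε·F/W = 0.43 × 1010.92 / 32000 m = 1.358e-02 mm/s.
R = 1.358e-02 × 3600 = 48.9 mm/hr.

R ≈ 48.9 mm/hr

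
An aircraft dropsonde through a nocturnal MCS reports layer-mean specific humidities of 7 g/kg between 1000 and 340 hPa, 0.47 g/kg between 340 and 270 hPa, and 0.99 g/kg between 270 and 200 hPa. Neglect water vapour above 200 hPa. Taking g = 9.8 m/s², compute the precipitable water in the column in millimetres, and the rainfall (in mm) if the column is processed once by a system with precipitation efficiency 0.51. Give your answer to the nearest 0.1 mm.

Precipitable water is the column-integrated vapour mass per unit area: PW = (1/g) Σ q̄ Δp, with q in kg/kg and Δp in Pa (1 kg/m² of water = 1 mm).
Layer 1000–340 hPa: Δp = 660 hPa = 66000 Pa, q̄ = 0.007 kg/kg → 0.007 × 66000 / 9.8 = 47.14 mm
Layer 340–270 hPa: Δp = 70 hPa = 7000 Pa, q̄ = 0.00047 kg/kg → 0.00047 × 7000 / 9.8 = 0.34 mm
Layer 270–200 hPa: Δp = 70 hPa = 7000 Pa, q̄ = 0.00099 kg/kg → 0.00099 × 7000 / 9.8 = 0.71 mm
PW = 47.14 + 0.34 + 0.71 = 48.19 ≈ 48.2 mm.
Rainfall = ε × PW = 0.51 × 48.2 = 24.6 mm.

PW ≈ 48.2 mm; rainfall ≈ 24.6 mm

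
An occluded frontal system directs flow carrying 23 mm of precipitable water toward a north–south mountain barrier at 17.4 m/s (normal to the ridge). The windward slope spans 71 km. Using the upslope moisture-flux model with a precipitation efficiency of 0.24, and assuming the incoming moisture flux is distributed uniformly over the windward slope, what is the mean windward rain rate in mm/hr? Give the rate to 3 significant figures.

Incoming column moisture flux per unit ridge length: F = V × PW = 17.4 × 23 = 400.2 mm·m/s.
Spread over the 71 km slope with efficiency ε = 0.24: R = ε·F/W = 0.24 × 400.2 / 71000 m = 1.353e-03 mm/s.
R = 1.353e-03 × 3600 = 4.87 mm/hr.

R ≈ 4.87 mm/hr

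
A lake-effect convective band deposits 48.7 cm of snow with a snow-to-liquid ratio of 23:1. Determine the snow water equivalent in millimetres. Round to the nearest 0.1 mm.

SWE = snow depth / ratio = 48.7 cm / 23 = 2.117 cm = 21.2 mm.

SWE ≈ 21.2 mm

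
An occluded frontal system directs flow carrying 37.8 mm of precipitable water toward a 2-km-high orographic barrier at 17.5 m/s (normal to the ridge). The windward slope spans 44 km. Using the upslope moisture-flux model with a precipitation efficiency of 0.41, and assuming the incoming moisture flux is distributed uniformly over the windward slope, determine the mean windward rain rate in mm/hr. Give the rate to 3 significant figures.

Incoming column moisture flux per unit ridge length: F = V × PW = 17.5 × 37.8 = 661.5 mm·m/s.
Spread over the 44 km slope with efficiency ε = 0.41: R = ε·F/W = 0.41 × 661.5 / 44000 m = 6.164e-03 mm/s.
R = 6.164e-03 × 3600 = 22.2 mm/hr.

R ≈ 22.2 mm/hr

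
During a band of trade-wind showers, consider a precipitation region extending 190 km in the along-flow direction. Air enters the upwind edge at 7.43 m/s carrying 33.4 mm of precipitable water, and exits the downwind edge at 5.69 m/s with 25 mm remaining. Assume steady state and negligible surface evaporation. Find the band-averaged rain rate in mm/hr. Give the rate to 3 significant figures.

R ≈ 2.01 mm/hr

Column moisture flux per unit crosswind length is F = V × PW.
Inflow: F_in = 7.43 × 33.4 = 248.162 mm·m/s
Outflow: F_out = 5.69 × 25 = 142.25 mm·m/s
Steady-state rate R = (F_in − F_out)/L = (248.162 − 142.25) / 190000 m = 5.574e-04 mm/s.
R = 5.574e-04 × 3600 = 2.01 mm/hr.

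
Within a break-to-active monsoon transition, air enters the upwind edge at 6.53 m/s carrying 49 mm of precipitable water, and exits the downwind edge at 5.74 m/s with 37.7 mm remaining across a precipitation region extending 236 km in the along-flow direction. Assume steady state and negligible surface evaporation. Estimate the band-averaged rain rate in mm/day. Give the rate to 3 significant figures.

Column moisture flux per unit crosswind length is F = V × PW.
Inflow: F_in = 6.53 × 49 = 319.97 mm·m/s
Outflow: F_out = 5.74 × 37.7 = 216.398 mm·m/s
Steady-state rate R = (F_in − F_out)/L = (319.97 − 216.398) / 236000 m = 4.389e-04 mm/s.
R = 4.389e-04 × 3600 × 24 = 37.9 mm/day.

R ≈ 37.9 mm/day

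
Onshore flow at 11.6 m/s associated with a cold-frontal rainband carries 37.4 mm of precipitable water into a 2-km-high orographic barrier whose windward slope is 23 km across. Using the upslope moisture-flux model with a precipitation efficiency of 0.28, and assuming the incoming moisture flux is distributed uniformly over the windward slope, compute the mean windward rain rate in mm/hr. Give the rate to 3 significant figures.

Incoming column moisture flux per unit ridge length: F = V × PW = 11.6 × 37.4 = 433.84 mm·m/s.
Spread over the 23 km slope with efficiency ε = 0.28: R = ε·F/W = 0.28 × 433.84 / 23000 m = 5.282e-03 mm/s.
R = 5.282e-03 × 3600 = 19.0 mm/hr.

R ≈ 19.0 mm/hr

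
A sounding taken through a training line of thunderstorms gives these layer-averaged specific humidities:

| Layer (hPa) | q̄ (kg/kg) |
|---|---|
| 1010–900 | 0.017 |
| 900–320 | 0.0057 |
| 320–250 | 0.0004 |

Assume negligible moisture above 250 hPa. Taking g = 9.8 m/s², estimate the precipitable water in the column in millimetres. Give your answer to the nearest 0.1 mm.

Precipitable water is the column-integrated vapour mass per unit area: PW = (1/g) Σ q̄ Δp, with q in kg/kg and Δp in Pa (1 kg/m² of water = 1 mm).
Layer 1010–900 hPa: Δp = 110 hPa = 11000 Pa, q̄ = 0.017 kg/kg → 0.017 × 11000 / 9.8 = 19.08 mm
Layer 900–320 hPa: Δp = 580 hPa = 58000 Pa, q̄ = 0.0057 kg/kg → 0.0057 × 58000 / 9.8 = 33.73 mm
Layer 320–250 hPa: Δp = 70 hPa = 7000 Pa, q̄ = 0.0004 kg/kg → 0.0004 × 7000 / 9.8 = 0.29 mm
PW = 19.08 + 33.73 + 0.29 = 53.10 ≈ 53.1 mm.

PW ≈ 53.1 mm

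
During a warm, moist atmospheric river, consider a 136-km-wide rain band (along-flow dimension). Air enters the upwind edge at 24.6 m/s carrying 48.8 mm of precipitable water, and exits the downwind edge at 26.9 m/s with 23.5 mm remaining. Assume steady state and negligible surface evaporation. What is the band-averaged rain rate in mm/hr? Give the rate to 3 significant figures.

Column moisture flux per unit crosswind length is F = V × PW.
Inflow: F_in = 24.6 × 48.8 = 1200.48 mm·m/s
Outflow: F_out = 26.9 × 23.5 = 632.15 mm·m/s
Steady-state rate R = (F_in − F_out)/L = (1200.48 − 632.15) / 136000 m = 4.179e-03 mm/s.
R = 4.179e-03 × 3600 = 15.0 mm/hr.

R ≈ 15.0 mm/hr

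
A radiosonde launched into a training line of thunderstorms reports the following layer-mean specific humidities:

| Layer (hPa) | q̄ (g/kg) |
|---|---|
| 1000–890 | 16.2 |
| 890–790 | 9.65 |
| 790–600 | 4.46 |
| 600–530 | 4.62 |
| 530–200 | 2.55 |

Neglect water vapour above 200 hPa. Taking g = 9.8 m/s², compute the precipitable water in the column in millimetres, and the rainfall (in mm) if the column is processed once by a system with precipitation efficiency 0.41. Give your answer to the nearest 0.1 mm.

PW ≈ 48.6 mm; rainfall ≈ 19.9 mm

Precipitable water is the column-integrated vapour mass per unit area: PW = (1/g) Σ q̄ Δp, with q in kg/kg and Δp in Pa (1 kg/m² of water = 1 mm).
Layer 1000–890 hPa: Δp = 110 hPa = 11000 Pa, q̄ = 0.0162 kg/kg → 0.0162 × 11000 / 9.8 = 18.18 mm
Layer 890–790 hPa: Δp = 100 hPa = 10000 Pa, q̄ = 0.00965 kg/kg → 0.00965 × 10000 / 9.8 = 9.85 mm
Layer 790–600 hPa: Δp = 190 hPa = 19000 Pa, q̄ = 0.00446 kg/kg → 0.00446 × 19000 / 9.8 = 8.65 mm
Layer 600–530 hPa: Δp = 70 hPa = 7000 Pa, q̄ = 0.00462 kg/kg → 0.00462 × 7000 / 9.8 = 3.30 mm
Layer 530–200 hPa: Δp = 330 hPa = 33000 Pa, q̄ = 0.00255 kg/kg → 0.00255 × 33000 / 9.8 = 8.59 mm
PW = 18.18 + 9.85 + 8.65 + 3.30 + 8.59 = 48.57 ≈ 48.6 mm.
Rainfall = ε × PW = 0.41 × 48.6 = 19.9 mm.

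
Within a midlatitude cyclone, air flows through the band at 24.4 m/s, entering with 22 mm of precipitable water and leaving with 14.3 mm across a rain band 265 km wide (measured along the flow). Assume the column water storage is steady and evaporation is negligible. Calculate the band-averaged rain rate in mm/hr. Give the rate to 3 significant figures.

Column moisture flux per unit crosswind length is F = V × PW.
Inflow: F_in = 24.4 × 22 = 536.8 mm·m/s
Outflow: F_out = 24.4 × 14.3 = 348.92 mm·m/s
Steady-state rate R = (F_in − F_out)/L = (536.8 − 348.92) / 265000 m = 7.090e-04 mm/s.
R = 7.090e-04 × 3600 = 2.55 mm/hr.

R ≈ 2.55 mm/hr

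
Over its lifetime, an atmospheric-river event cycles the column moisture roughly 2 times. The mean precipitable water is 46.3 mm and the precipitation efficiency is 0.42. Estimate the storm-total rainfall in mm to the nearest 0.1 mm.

rainfall ≈ 38.9 mm

Each cycle deposits ε × PW = 0.42 × 46.3 = 19.446 mm.
Over 2 cycles: 2 × 19.446 = 38.9 mm.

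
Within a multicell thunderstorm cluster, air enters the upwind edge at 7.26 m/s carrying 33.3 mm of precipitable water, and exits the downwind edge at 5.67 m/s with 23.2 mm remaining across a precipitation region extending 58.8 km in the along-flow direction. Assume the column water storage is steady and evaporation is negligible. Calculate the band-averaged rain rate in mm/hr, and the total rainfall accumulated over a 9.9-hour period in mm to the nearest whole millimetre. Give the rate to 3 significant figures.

Column moisture flux per unit crosswind length is F = V × PW.
Inflow: F_in = 7.26 × 33.3 = 241.758 mm·m/s
Outflow: F_out = 5.67 × 23.2 = 131.544 mm·m/s
Steady-state rate R = (F_in − F_out)/L = (241.758 − 131.544) / 58800 m = 1.874e-03 mm/s.
R = 1.874e-03 × 3600 = 6.75 mm/hr.
Over 9.9 h: total = 6.75 × 9.9 = 66.825 ≈ 67 mm.

R ≈ 6.75 mm/hr; total ≈ 67 mm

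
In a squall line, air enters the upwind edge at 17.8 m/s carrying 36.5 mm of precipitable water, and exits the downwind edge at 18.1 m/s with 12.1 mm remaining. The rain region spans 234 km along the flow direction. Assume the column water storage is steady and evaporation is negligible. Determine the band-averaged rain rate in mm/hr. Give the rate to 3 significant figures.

R ≈ 6.63 mm/hr

Column moisture flux per unit crosswind length is F = V × PW.
Inflow: F_in = 17.8 × 36.5 = 649.7 mm·m/s
Outflow: F_out = 18.1 × 12.1 = 219.01 mm·m/s
Steady-state rate R = (F_in − F_out)/L = (649.7 − 219.01) / 234000 m = 1.841e-03 mm/s.
R = 1.841e-03 × 3600 = 6.63 mm/hr.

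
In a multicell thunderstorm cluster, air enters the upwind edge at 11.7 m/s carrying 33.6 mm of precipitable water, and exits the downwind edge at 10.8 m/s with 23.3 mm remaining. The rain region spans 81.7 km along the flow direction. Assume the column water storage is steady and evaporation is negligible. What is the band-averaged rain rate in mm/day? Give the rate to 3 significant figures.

Column moisture flux per unit crosswind length is F = V × PW.
Inflow: F_in = 11.7 × 33.6 = 393.12 mm·m/s
Outflow: F_out = 10.8 × 23.3 = 251.64 mm·m/s
Steady-state rate R = (F_in − F_out)/L = (393.12 − 251.64) / 81700 m = 1.732e-03 mm/s.
R = 1.732e-03 × 3600 × 24 = 150 mm/day.

R ≈ 150 mm/day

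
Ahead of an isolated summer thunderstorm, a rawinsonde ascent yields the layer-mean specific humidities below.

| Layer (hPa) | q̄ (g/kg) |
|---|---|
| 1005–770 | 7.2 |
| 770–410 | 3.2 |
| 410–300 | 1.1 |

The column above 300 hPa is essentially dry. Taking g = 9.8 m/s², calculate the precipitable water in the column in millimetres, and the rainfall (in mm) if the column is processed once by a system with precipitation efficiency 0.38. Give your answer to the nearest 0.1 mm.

Precipitable water is the column-integrated vapour mass per unit area: PW = (1/g) Σ q̄ Δp, with q in kg/kg and Δp in Pa (1 kg/m² of water = 1 mm).
Layer 1005–770 hPa: Δp = 235 hPa = 23500 Pa, q̄ = 0.0072 kg/kg → 0.0072 × 23500 / 9.8 = 17.27 mm
Layer 770–410 hPa: Δp = 360 hPa = 36000 Pa, q̄ = 0.0032 kg/kg → 0.0032 × 36000 / 9.8 = 11.76 mm
Layer 410–300 hPa: Δp = 110 hPa = 11000 Pa, q̄ = 0.0011 kg/kg → 0.0011 × 11000 / 9.8 = 1.23 mm
PW = 17.27 + 11.76 + 1.23 = 30.26 ≈ 30.3 mm.
Rainfall = ε × PW = 0.38 × 30.3 = 11.5 mm.

PW ≈ 30.3 mm; rainfall ≈ 11.5 mm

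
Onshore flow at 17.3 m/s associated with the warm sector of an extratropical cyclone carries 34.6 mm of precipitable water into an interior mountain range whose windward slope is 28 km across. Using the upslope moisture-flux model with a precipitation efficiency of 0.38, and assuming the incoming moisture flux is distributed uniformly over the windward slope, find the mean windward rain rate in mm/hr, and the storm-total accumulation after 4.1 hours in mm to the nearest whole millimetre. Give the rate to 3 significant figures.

R ≈ 29.2 mm/hr; total ≈ 120 mm

Incoming column moisture flux per unit ridge length: F = V × PW = 17.3 × 34.6 = 598.58 mm·m/s.
Spread over the 28 km slope with efficiency ε = 0.38: R = ε·F/W = 0.38 × 598.58 / 28000 m = 8.124e-03 mm/s.
R = 8.124e-03 × 3600 = 29.2 mm/hr.
Over 4.1 h: total = 29.2 × 4.1 = 119.72 ≈ 120 mm.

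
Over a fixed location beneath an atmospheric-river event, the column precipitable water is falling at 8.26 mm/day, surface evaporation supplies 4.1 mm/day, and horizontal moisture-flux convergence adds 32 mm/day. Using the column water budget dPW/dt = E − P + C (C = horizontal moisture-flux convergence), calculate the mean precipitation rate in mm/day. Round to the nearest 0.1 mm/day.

dPW/dt = -8.26 mm/day.
P = E + C − dPW/dt = 4.1 + (32) − (-8.26) = 44.4 mm/day.

P ≈ 44.4 mm/day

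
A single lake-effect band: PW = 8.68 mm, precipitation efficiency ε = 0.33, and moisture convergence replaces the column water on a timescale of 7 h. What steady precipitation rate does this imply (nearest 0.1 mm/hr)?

Each overturning extracts ε × PW = 0.33 × 8.68 = 2.8644 mm.
Rate = ε·PW / τ = 2.8644 / 7 h = 0.4 mm/hr.

R ≈ 0.4 mm/hr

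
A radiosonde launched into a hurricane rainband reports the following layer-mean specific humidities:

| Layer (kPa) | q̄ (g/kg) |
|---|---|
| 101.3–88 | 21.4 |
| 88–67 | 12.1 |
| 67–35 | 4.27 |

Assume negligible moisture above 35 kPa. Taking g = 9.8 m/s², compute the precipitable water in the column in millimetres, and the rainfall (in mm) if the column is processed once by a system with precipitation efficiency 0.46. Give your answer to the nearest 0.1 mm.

PW ≈ 68.9 mm; rainfall ≈ 31.7 mm

Precipitable water is the column-integrated vapour mass per unit area: PW = (1/g) Σ q̄ Δp, with q in kg/kg and Δp in Pa (1 kg/m² of water = 1 mm).
Layer 101.3–88 kPa: Δp = 133 hPa = 13300 Pa, q̄ = 0.0214 kg/kg → 0.0214 × 13300 / 9.8 = 29.04 mm
Layer 88–67 kPa: Δp = 210 hPa = 21000 Pa, q̄ = 0.0121 kg/kg → 0.0121 × 21000 / 9.8 = 25.93 mm
Layer 67–35 kPa: Δp = 320 hPa = 32000 Pa, q̄ = 0.00427 kg/kg → 0.00427 × 32000 / 9.8 = 13.94 mm
PW = 29.04 + 25.93 + 13.94 = 68.91 ≈ 68.9 mm.
Rainfall = ε × PW = 0.46 × 68.9 = 31.7 mm.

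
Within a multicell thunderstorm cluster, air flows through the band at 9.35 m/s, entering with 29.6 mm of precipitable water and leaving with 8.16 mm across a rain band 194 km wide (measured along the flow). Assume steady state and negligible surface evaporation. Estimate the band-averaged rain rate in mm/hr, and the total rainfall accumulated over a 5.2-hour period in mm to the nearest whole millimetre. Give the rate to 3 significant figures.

Column moisture flux per unit crosswind length is F = V × PW.
Inflow: F_in = 9.35 × 29.6 = 276.76 mm·m/s
Outflow: F_out = 9.35 × 8.16 = 76.296 mm·m/s
Steady-state rate R = (F_in − F_out)/L = (276.76 − 76.296) / 194000 m = 1.033e-03 mm/s.
R = 1.033e-03 × 3600 = 3.72 mm/hr.
Over 5.2 h: total = 3.72 × 5.2 = 19.344 ≈ 19 mm.

R ≈ 3.72 mm/hr; total ≈ 19 mm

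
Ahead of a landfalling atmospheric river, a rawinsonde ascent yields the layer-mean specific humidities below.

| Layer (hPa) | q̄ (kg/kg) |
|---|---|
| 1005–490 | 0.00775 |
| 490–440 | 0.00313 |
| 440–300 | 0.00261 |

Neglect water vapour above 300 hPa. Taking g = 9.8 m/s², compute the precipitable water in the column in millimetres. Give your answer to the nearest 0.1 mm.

PW ≈ 46.1 mm

Precipitable water is the column-integrated vapour mass per unit area: PW = (1/g) Σ q̄ Δp, with q in kg/kg and Δp in Pa (1 kg/m² of water = 1 mm).
Layer 1005–490 hPa: Δp = 515 hPa = 51500 Pa, q̄ = 0.00775 kg/kg → 0.00775 × 51500 / 9.8 = 40.73 mm
Layer 490–440 hPa: Δp = 50 hPa = 5000 Pa, q̄ = 0.00313 kg/kg → 0.00313 × 5000 / 9.8 = 1.60 mm
Layer 440–300 hPa: Δp = 140 hPa = 14000 Pa, q̄ = 0.00261 kg/kg → 0.00261 × 14000 / 9.8 = 3.73 mm
PW = 40.73 + 1.60 + 3.73 = 46.06 ≈ 46.1 mm.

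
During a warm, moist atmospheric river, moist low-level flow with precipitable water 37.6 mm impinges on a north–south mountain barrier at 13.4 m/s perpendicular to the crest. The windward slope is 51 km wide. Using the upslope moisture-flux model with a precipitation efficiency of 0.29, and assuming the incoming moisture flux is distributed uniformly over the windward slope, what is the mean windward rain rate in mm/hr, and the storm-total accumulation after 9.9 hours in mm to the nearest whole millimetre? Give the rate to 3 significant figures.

R ≈ 10.3 mm/hr; total ≈ 102 mm

Incoming column moisture flux per unit ridge length: F = V × PW = 13.4 × 37.6 = 503.84 mm·m/s.
Spread over the 51 km slope with efficiency ε = 0.29: R = ε·F/W = 0.29 × 503.84 / 51000 m = 2.865e-03 mm/s.
R = 2.865e-03 × 3600 = 10.3 mm/hr.
Over 9.9 h: total = 10.3 × 9.9 = 101.97 ≈ 102 mm.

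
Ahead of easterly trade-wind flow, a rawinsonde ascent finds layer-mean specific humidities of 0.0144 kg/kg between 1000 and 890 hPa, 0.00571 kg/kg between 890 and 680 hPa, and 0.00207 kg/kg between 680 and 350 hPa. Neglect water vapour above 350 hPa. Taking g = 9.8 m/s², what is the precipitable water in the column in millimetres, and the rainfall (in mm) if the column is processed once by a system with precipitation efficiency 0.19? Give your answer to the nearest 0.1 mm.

PW ≈ 35.4 mm; rainfall ≈ 6.7 mm

Precipitable water is the column-integrated vapour mass per unit area: PW = (1/g) Σ q̄ Δp, with q in kg/kg and Δp in Pa (1 kg/m² of water = 1 mm).
Layer 1000–890 hPa: Δp = 110 hPa = 11000 Pa, q̄ = 0.0144 kg/kg → 0.0144 × 11000 / 9.8 = 16.16 mm
Layer 890–680 hPa: Δp = 210 hPa = 21000 Pa, q̄ = 0.00571 kg/kg → 0.00571 × 21000 / 9.8 = 12.24 mm
Layer 680–350 hPa: Δp = 330 hPa = 33000 Pa, q̄ = 0.00207 kg/kg → 0.00207 × 33000 / 9.8 = 6.97 mm
PW = 16.16 + 12.24 + 6.97 = 35.37 ≈ 35.4 mm.
Rainfall = ε × PW = 0.19 × 35.4 = 6.7 mm.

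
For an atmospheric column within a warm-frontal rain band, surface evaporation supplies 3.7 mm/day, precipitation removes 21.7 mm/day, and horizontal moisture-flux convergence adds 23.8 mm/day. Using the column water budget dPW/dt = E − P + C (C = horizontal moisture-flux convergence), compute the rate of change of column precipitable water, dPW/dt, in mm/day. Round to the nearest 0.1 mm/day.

dPW/dt = E − P + C = 3.7 − 21.7 + (23.8) = 5.8 mm/day.

dPW/dt ≈ 5.8 mm/day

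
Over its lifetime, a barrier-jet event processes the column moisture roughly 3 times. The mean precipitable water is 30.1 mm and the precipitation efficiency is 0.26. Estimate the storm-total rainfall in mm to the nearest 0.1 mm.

Each cycle deposits ε × PW = 0.26 × 30.1 = 7.826 mm.
Over 3 cycles: 3 × 7.826 = 23.5 mm.

rainfall ≈ 23.5 mm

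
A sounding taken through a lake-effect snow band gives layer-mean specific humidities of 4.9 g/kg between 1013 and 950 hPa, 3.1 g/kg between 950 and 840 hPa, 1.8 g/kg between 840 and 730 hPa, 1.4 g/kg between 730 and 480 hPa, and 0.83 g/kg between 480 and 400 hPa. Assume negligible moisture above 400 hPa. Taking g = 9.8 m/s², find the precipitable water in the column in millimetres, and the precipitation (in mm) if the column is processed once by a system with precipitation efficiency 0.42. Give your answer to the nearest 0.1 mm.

PW ≈ 12.9 mm; precipitation ≈ 5.4 mm

Precipitable water is the column-integrated vapour mass per unit area: PW = (1/g) Σ q̄ Δp, with q in kg/kg and Δp in Pa (1 kg/m² of water = 1 mm).
Layer 1013–950 hPa: Δp = 63 hPa = 6300 Pa, q̄ = 0.0049 kg/kg → 0.0049 × 6300 / 9.8 = 3.15 mm
Layer 950–840 hPa: Δp = 110 hPa = 11000 Pa, q̄ = 0.0031 kg/kg → 0.0031 × 11000 / 9.8 = 3.48 mm
Layer 840–730 hPa: Δp = 110 hPa = 11000 Pa, q̄ = 0.0018 kg/kg → 0.0018 × 11000 / 9.8 = 2.02 mm
Layer 730–480 hPa: Δp = 250 hPa = 25000 Pa, q̄ = 0.0014 kg/kg → 0.0014 × 25000 / 9.8 = 3.57 mm
Layer 480–400 hPa: Δp = 80 hPa = 8000 Pa, q̄ = 0.00083 kg/kg → 0.00083 × 8000 / 9.8 = 0.68 mm
PW = 3.15 + 3.48 + 2.02 + 3.57 + 0.68 = 12.90 ≈ 12.9 mm.
Precipitation = ε × PW = 0.42 × 12.9 = 5.4 mm.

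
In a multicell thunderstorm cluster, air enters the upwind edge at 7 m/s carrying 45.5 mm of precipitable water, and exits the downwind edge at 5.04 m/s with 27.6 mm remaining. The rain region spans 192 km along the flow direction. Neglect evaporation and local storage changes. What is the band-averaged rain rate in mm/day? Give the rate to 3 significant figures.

R ≈ 80.7 mm/day

Column moisture flux per unit crosswind length is F = V × PW.
Inflow: F_in = 7 × 45.5 = 318.5 mm·m/s
Outflow: F_out = 5.04 × 27.6 = 139.104 mm·m/s
Steady-state rate R = (F_in − F_out)/L = (318.5 − 139.104) / 192000 m = 9.344e-04 mm/s.
R = 9.344e-04 × 3600 × 24 = 80.7 mm/day.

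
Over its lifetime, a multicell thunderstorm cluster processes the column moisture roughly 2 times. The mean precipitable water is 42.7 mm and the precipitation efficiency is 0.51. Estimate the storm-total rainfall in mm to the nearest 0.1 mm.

rainfall ≈ 43.6 mm

Each cycle deposits ε × PW = 0.51 × 42.7 = 21.777 mm.
Over 2 cycles: 2 × 21.777 = 43.6 mm.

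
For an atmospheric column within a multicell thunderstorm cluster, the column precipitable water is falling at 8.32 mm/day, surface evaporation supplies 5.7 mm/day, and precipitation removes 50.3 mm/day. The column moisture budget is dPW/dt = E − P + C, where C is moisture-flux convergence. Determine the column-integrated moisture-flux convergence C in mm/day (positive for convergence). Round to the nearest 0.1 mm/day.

C ≈ 36.3 mm/day

dPW/dt = -8.32 mm/day.
C = dPW/dt − E + P = (-8.32) − 5.7 + 50.3 = 36.3 mm/day.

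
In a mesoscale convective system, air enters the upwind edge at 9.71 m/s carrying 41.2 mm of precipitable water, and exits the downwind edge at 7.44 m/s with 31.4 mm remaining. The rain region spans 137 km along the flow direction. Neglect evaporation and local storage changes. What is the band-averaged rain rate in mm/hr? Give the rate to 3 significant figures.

Column moisture flux per unit crosswind length is F = V × PW.
Inflow: F_in = 9.71 × 41.2 = 400.052 mm·m/s
Outflow: F_out = 7.44 × 31.4 = 233.616 mm·m/s
Steady-state rate R = (F_in − F_out)/L = (400.052 − 233.616) / 137000 m = 1.215e-03 mm/s.
R = 1.215e-03 × 3600 = 4.37 mm/hr.

R ≈ 4.37 mm/hr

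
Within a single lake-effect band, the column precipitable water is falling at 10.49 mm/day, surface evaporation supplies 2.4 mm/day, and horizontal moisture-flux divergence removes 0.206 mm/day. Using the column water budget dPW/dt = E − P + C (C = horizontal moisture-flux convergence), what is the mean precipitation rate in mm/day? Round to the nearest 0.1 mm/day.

dPW/dt = -10.49 mm/day.
P = E + C − dPW/dt = 2.4 + (-0.206) − (-10.49) = 12.7 mm/day.

P ≈ 12.7 mm/day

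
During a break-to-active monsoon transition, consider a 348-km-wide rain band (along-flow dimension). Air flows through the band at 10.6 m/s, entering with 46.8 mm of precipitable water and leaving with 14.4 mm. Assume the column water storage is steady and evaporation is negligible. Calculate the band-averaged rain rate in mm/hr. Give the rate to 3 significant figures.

Column moisture flux per unit crosswind length is F = V × PW.
Inflow: F_in = 10.6 × 46.8 = 496.08 mm·m/s
Outflow: F_out = 10.6 × 14.4 = 152.64 mm·m/s
Steady-state rate R = (F_in − F_out)/L = (496.08 − 152.64) / 348000 m = 9.869e-04 mm/s.
R = 9.869e-04 × 3600 = 3.55 mm/hr.

R ≈ 3.55 mm/hr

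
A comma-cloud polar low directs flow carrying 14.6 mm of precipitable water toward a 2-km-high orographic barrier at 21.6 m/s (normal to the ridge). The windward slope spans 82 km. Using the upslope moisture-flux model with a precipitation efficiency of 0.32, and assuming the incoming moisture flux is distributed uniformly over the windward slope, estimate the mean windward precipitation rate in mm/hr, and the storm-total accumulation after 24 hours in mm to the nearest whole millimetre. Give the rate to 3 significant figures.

R ≈ 4.43 mm/hr; total ≈ 106 mm

Incoming column moisture flux per unit ridge length: F = V × PW = 21.6 × 14.6 = 315.36 mm·m/s.
Spread over the 82 km slope with efficiency ε = 0.32: R = ε·F/W = 0.32 × 315.36 / 82000 m = 1.231e-03 mm/s.
R = 1.231e-03 × 3600 = 4.43 mm/hr.
Over 24 h: total = 4.43 × 24 = 106.32 ≈ 106 mm.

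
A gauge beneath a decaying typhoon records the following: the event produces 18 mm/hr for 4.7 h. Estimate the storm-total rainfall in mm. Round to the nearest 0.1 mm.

Total = Σ Rᵢ Δtᵢ = 18 × 4.7
      = 84.6 = 84.6 mm.

total ≈ 84.6 mm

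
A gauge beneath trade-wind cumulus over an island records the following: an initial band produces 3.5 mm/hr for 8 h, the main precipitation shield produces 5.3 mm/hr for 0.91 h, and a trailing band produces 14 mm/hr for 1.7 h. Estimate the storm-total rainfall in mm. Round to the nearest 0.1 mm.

total ≈ 56.6 mm

Total = Σ Rᵢ Δtᵢ = 3.5 × 8 + 5.3 × 0.91 + 14 × 1.7
      = 28 + 4.823 + 23.8 = 56.6 mm.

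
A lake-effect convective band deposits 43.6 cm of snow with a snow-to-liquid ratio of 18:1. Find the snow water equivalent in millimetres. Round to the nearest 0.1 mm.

SWE = snow depth / ratio = 43.6 cm / 18 = 2.422 cm = 24.2 mm.

SWE ≈ 24.2 mm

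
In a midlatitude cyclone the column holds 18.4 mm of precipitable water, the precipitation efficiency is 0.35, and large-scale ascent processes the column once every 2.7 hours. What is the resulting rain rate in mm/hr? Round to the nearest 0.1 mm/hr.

Each overturning extracts ε × PW = 0.35 × 18.4 = 6.44 mm.
Rate = ε·PW / τ = 6.44 / 2.7 h = 2.4 mm/hr.

R ≈ 2.4 mm/hr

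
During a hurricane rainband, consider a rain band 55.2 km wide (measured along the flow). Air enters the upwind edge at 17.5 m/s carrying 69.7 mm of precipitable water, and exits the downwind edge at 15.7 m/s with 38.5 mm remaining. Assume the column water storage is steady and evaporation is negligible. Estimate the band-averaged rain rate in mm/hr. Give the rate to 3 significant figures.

R ≈ 40.1 mm/hr

Column moisture flux per unit crosswind length is F = V × PW.
Inflow: F_in = 17.5 × 69.7 = 1219.75 mm·m/s
Outflow: F_out = 15.7 × 38.5 = 604.45 mm·m/s
Steady-state rate R = (F_in − F_out)/L = (1219.75 − 604.45) / 55200 m = 1.115e-02 mm/s.
R = 1.115e-02 × 3600 = 40.1 mm/hr.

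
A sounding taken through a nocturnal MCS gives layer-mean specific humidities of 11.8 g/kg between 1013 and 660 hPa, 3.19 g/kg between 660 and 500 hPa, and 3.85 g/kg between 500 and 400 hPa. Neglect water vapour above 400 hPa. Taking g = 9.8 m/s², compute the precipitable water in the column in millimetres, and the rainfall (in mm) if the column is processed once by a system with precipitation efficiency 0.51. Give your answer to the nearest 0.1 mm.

PW ≈ 51.6 mm; rainfall ≈ 26.3 mm

Precipitable water is the column-integrated vapour mass per unit area: PW = (1/g) Σ q̄ Δp, with q in kg/kg and Δp in Pa (1 kg/m² of water = 1 mm).
Layer 1013–660 hPa: Δp = 353 hPa = 35300 Pa, q̄ = 0.0118 kg/kg → 0.0118 × 35300 / 9.8 = 42.50 mm
Layer 660–500 hPa: Δp = 160 hPa = 16000 Pa, q̄ = 0.00319 kg/kg → 0.00319 × 16000 / 9.8 = 5.21 mm
Layer 500–400 hPa: Δp = 100 hPa = 10000 Pa, q̄ = 0.00385 kg/kg → 0.00385 × 10000 / 9.8 = 3.93 mm
PW = 42.50 + 5.21 + 3.93 = 51.64 ≈ 51.6 mm.
Rainfall = ε × PW = 0.51 × 51.6 = 26.3 mm.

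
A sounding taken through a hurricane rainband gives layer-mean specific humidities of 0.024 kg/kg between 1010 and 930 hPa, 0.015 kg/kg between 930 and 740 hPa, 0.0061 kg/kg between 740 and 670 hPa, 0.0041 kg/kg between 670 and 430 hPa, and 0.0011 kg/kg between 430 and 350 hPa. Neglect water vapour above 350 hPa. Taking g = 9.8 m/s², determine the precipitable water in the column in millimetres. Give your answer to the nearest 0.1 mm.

PW ≈ 64.0 mm

Precipitable water is the column-integrated vapour mass per unit area: PW = (1/g) Σ q̄ Δp, with q in kg/kg and Δp in Pa (1 kg/m² of water = 1 mm).
Layer 1010–930 hPa: Δp = 80 hPa = 8000 Pa, q̄ = 0.024 kg/kg → 0.024 × 8000 / 9.8 = 19.59 mm
Layer 930–740 hPa: Δp = 190 hPa = 19000 Pa, q̄ = 0.015 kg/kg → 0.015 × 19000 / 9.8 = 29.08 mm
Layer 740–670 hPa: Δp = 70 hPa = 7000 Pa, q̄ = 0.0061 kg/kg → 0.0061 × 7000 / 9.8 = 4.36 mm
Layer 670–430 hPa: Δp = 240 hPa = 24000 Pa, q̄ = 0.0041 kg/kg → 0.0041 × 24000 / 9.8 = 10.04 mm
Layer 430–350 hPa: Δp = 80 hPa = 8000 Pa, q̄ = 0.0011 kg/kg → 0.0011 × 8000 / 9.8 = 0.90 mm
PW = 19.59 + 29.08 + 4.36 + 10.04 + 0.90 = 63.97 ≈ 64.0 mm.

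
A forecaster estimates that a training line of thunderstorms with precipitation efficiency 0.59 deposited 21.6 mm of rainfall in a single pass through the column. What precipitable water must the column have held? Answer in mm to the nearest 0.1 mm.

PW ≈ 36.6 mm

PW = rainfall / ε = 21.6 / 0.59 = 36.6 mm.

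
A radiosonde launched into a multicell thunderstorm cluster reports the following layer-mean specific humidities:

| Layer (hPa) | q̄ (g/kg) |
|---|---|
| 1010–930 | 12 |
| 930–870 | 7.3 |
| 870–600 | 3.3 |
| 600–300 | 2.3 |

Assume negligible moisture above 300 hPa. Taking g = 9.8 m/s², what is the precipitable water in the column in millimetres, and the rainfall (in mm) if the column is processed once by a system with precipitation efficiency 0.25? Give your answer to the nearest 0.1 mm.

Precipitable water is the column-integrated vapour mass per unit area: PW = (1/g) Σ q̄ Δp, with q in kg/kg and Δp in Pa (1 kg/m² of water = 1 mm).
Layer 1010–930 hPa: Δp = 80 hPa = 8000 Pa, q̄ = 0.012 kg/kg → 0.012 × 8000 / 9.8 = 9.80 mm
Layer 930–870 hPa: Δp = 60 hPa = 6000 Pa, q̄ = 0.0073 kg/kg → 0.0073 × 6000 / 9.8 = 4.47 mm
Layer 870–600 hPa: Δp = 270 hPa = 27000 Pa, q̄ = 0.0033 kg/kg → 0.0033 × 27000 / 9.8 = 9.09 mm
Layer 600–300 hPa: Δp = 300 hPa = 30000 Pa, q̄ = 0.0023 kg/kg → 0.0023 × 30000 / 9.8 = 7.04 mm
PW = 9.80 + 4.47 + 9.09 + 7.04 = 30.40 ≈ 30.4 mm.
Rainfall = ε × PW = 0.25 × 30.4 = 7.6 mm.

PW ≈ 30.4 mm; rainfall ≈ 7.6 mm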